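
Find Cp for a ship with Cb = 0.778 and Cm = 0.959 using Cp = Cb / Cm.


Formula: Cp = Cb / Cm
Substituting: Cp = 0.778 / 0.959
Result: Cp ≈ 0.81126 (5 s.f.)

0.81126


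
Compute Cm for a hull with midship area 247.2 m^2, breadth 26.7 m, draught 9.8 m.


Formula: Cm = Am / (B * T)
Step 1 — B * T = 26.7 * 9.8 = 261.66 m^2
Step 2 — Cm = 247.2 / 261.66 ≈ 0.94474 (5 s.f.)

0.94474


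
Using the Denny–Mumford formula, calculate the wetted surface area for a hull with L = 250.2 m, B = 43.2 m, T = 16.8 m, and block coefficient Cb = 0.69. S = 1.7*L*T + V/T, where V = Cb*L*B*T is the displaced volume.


Formula: S = 1.7*L*T + V/T with V = Cb*L*B*T, i.e. S = L * (1.7*T + Cb*B)
Step 1 — 1.7*T = 1.7 * 16.8 = 28.56 m
Step 2 — Cb*B = 0.69 * 43.2 = 29.808 m
Step 3 — 1.7*T + Cb*B = 28.56 + 29.808 = 58.368 m
Step 4 — S = 250.2 * 58.368 ≈ 14604 m^2 (5 s.f.)

14604 m^2


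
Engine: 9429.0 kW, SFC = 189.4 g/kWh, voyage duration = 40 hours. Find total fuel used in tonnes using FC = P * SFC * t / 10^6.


Formula: FC (tonnes) = P * SFC * t / 1,000,000
Step 1 — P * SFC * t = 9429.0 * 189.4 * 40 = 71434104.0 g
Step 2 — FC (tonnes) = 71434104.0 / 1,000,000 ≈ 71.434 tonnes (5 s.f.)

71.434 tonnes


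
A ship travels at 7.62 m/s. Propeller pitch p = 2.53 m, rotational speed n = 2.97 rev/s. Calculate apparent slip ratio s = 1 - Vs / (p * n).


Formula: s = 1 - Vs / (p * n)
Step 1 — p * n = 2.53 * 2.97 = 7.5141
Step 2 — Vs / (p*n) = 7.62 / 7.5141 = 1.014094 (6 d.p.)
Step 3 — s = 1 - 1.014094 = -0.014094

-0.014094


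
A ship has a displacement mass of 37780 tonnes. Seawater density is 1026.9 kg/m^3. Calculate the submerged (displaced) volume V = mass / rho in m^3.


Formula: V = mass / rho
Step 1 — convert tonnes to kg: 37780 t * 1000 = 37780000 kg
Step 2 — V = 37780000 / 1026.9 ≈ 36790 m^3 (5 s.f.)

36790 m^3


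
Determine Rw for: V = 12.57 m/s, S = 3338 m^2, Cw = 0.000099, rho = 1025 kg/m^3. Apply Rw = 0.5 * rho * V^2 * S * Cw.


Formula: Rw = 0.5 * rho * V^2 * S * Cw
Step 1 — V^2 = 12.57^2 = 158.0049
Step 2 — 0.5 * rho * V^2 = 0.5 * 1025 * 158.0049 = 80977.51125
Step 3 — Rw = 80977.51125 * 3338 * 0.000099 ≈ 26760 N (5 s.f.)

26760 N


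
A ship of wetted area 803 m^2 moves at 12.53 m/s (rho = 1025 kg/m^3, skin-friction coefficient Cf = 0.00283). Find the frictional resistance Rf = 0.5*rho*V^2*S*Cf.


Formula: Rf = 0.5 * rho * V^2 * S * Cf
Step 1 — V^2 = 12.53^2 = 157.0009
Step 2 — 0.5 * rho * V^2 = 0.5 * 1025 * 157.0009 = 80462.96125
Step 3 — Rf = 80462.96125 * 803 * 0.00283 ≈ 182850 N (5 s.f.)

182850 N


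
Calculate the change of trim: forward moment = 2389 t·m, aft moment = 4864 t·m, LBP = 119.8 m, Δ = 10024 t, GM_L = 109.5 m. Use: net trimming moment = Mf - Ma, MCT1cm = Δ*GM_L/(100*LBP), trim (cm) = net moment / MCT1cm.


Formula: net trimming moment = Mf - Ma; MCT1cm = Δ*GM_L/(100*LBP); trim = net moment / MCT1cm
Step 1 — net trimming moment = 2389 - 4864 = -2475 t·m
Step 2 — MCT1cm = 10024 * 109.5 / (100 * 119.8) = 91.6217 t·m/cm
Step 3 — trim = -2475 / 91.6217 ≈ -27.013 cm (5 s.f.)

-27.013 cm


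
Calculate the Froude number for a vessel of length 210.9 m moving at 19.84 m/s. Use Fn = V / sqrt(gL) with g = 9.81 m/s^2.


Formula: Fn = V / sqrt(g * L)
Step 1 — g * L = 9.81 * 210.9 = 2068.929
Step 2 — sqrt(g * L) = sqrt(2068.929) = 45.485481
Step 3 — Fn = 19.84 / 45.485481 ≈ 0.43618 (5 s.f.)

0.43618


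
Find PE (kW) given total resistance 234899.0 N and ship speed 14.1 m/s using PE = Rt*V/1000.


Formula: PE = Rt * V / 1000 (kW)
Step 1 — PE (W) = 234899.0 * 14.1 = 3312075.9 W
Step 2 — PE (kW) = 3312075.9 / 1000 ≈ 3312.1 kW (5 s.f.)

3312.1 kW


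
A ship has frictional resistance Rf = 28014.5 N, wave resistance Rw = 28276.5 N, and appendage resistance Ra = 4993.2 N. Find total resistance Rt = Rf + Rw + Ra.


Formula: Rt = Rf + Rw + Ra
Substituting: Rt = 28014.5 + 28276.5 + 4993.2
Result: Rt = 61284.2 N

61284.2 N


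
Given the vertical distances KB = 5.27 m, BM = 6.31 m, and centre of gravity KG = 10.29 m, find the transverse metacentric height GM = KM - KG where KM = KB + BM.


Formula: GM = KB + BM - KG
Step 1 — KM = KB + BM = 5.27 + 6.31 = 11.58 m
Step 2 — GM = KM - KG = 11.58 - 10.29 = 1.29 m

1.29 m


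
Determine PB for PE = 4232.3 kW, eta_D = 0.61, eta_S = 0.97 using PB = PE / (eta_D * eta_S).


Formula: PB = PE / (eta_D * eta_S)
Step 1 — combined efficiency = eta_D * eta_S = 0.61 * 0.97 = 0.5917
Step 2 — PB = 4232.3 / 0.5917 ≈ 7152.8 kW (5 s.f.)

7152.8 kW


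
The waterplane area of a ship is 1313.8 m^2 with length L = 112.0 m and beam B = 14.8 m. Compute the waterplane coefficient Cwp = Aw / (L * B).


Formula: Cwp = Aw / (L * B)
Step 1 — L * B = 112.0 * 14.8 = 1657.6 m^2
Step 2 — Cwp = 1313.8 / 1657.6 ≈ 0.79259 (5 s.f.)

0.79259


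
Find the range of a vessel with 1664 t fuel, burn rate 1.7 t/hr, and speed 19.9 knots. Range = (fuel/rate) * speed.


Formula: endurance = fuel / rate; range = endurance * speed
Step 1 — endurance = 1664 / 1.7 = 978.8235 hours
Step 2 — range = 978.8235 * 19.9 ≈ 19479 nautical miles (5 s.f.)

19479 NM


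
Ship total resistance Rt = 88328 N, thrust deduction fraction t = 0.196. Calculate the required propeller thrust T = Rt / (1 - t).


Formula: T = Rt / (1 - t)
Step 1 — (1 - t) = 1 - 0.196 = 0.804
Step 2 — T = 88328 / 0.804 ≈ 109860 N (5 s.f.)

109860 N


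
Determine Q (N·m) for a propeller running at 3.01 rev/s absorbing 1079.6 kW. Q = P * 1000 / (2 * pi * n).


Formula: Q = P_W / (2 * pi * n)
Step 1 — P_W = 1079.6 kW * 1000 = 1079600.0 W
Step 2 — 2 * pi * n = 2 * pi * 3.01 = 18.912388
Step 3 — Q = 1079600.0 / 18.912388 ≈ 57084 N·m (5 s.f.)

57084 N·m


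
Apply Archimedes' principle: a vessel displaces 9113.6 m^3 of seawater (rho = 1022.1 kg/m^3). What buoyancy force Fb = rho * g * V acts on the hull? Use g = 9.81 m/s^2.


Formula: Fb = rho * g * V
Substituting: Fb = 1022.1 * 9.81 * 9113.6
Intermediate: 1022.1 * 9.81 = 10026.801
Result: Fb = 10026.801 * 9113.6 ≈ 91380000 N (5 s.f.)

91380000 N


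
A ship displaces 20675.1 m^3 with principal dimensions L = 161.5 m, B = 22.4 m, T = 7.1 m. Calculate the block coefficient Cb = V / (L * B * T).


Formula: Cb = V / (L * B * T)
Step 1 — L * B * T = 161.5 * 22.4 * 7.1 = 25684.96 m^3
Step 2 — Cb = 20675.1 / 25684.96 ≈ 0.80495 (5 s.f.)

0.80495


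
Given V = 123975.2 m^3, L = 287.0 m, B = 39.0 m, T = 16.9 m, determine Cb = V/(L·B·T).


Formula: Cb = V / (L * B * T)
Step 1 — L * B * T = 287.0 * 39.0 * 16.9 = 189161.7 m^3
Step 2 — Cb = 123975.2 / 189161.7 ≈ 0.65539 (5 s.f.)

0.65539


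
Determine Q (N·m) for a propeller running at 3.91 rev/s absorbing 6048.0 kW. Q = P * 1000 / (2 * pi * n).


Formula: Q = P_W / (2 * pi * n)
Step 1 — P_W = 6048.0 kW * 1000 = 6048000.0 W
Step 2 — 2 * pi * n = 2 * pi * 3.91 = 24.567255
Step 3 — Q = 6048000.0 / 24.567255 ≈ 246180 N·m (5 s.f.)

246180 N·m


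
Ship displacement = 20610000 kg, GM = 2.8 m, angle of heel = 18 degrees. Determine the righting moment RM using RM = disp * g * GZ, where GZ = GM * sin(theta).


Formula: GZ = GM * sin(theta); RM = disp * g * GZ
Step 1 — GZ = 2.8 * sin(18°) = 2.8 * 0.309017 = 0.865248 m
Step 2 — RM = 20610000 * 9.81 * 0.865248 ≈ 174940000 N·m (5 s.f.)

174940000 N·m


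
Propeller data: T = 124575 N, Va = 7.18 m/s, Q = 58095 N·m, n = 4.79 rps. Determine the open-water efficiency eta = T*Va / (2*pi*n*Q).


Formula: eta = T * Va / (2 * pi * n * Q)
Step 1 — numerator = T * Va = 124575 * 7.18 = 894448.5
Step 2 — 2 * pi * n = 2 * pi * 4.79 = 30.096458
Step 3 — denominator = 30.096458 * 58095 = 1748453.73
Step 4 — eta = 894448.5 / 1748453.73 ≈ 0.51157 (5 s.f.)

0.51157


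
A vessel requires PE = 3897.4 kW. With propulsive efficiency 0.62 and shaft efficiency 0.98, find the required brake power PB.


Formula: PB = PE / (eta_D * eta_S)
Step 1 — combined efficiency = eta_D * eta_S = 0.62 * 0.98 = 0.6076
Step 2 — PB = 3897.4 / 0.6076 ≈ 6414.4 kW (5 s.f.)

6414.4 kW


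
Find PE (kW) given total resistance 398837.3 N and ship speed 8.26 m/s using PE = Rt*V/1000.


Formula: PE = Rt * V / 1000 (kW)
Step 1 — PE (W) = 398837.3 * 8.26 = 3294396.098 W
Step 2 — PE (kW) = 3294396.098 / 1000 ≈ 3294.4 kW (5 s.f.)

3294.4 kW


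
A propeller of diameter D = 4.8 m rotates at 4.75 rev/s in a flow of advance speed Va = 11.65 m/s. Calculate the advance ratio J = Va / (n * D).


Formula: J = Va / (n * D)
Step 1 — n * D = 4.75 * 4.8 = 22.8
Step 2 — J = 11.65 / 22.8 ≈ 0.51096 (5 s.f.)

0.51096


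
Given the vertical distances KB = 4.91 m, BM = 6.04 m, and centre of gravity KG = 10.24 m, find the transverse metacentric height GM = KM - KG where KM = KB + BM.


Formula: GM = KB + BM - KG
Step 1 — KM = KB + BM = 4.91 + 6.04 = 10.95 m
Step 2 — GM = KM - KG = 10.95 - 10.24 = 0.71 m

0.71 m


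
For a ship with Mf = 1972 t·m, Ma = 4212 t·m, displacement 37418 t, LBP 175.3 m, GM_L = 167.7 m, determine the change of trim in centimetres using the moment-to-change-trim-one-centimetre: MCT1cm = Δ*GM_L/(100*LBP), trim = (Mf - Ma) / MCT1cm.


Formula: net trimming moment = Mf - Ma; MCT1cm = Δ*GM_L/(100*LBP); trim = net moment / MCT1cm
Step 1 — net trimming moment = 1972 - 4212 = -2240 t·m
Step 2 — MCT1cm = 37418 * 167.7 / (100 * 175.3) = 357.9577 t·m/cm
Step 3 — trim = -2240 / 357.9577 ≈ -6.2577 cm (5 s.f.)

-6.2577 cm


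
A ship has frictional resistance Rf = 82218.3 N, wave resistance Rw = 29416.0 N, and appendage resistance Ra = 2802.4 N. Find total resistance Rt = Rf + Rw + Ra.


Formula: Rt = Rf + Rw + Ra
Substituting: Rt = 82218.3 + 29416.0 + 2802.4
Result: Rt = 114436.7 N

114436.7 N


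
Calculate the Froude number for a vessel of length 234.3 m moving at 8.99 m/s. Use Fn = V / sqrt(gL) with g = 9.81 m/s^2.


Formula: Fn = V / sqrt(g * L)
Step 1 — g * L = 9.81 * 234.3 = 2298.483
Step 2 — sqrt(g * L) = sqrt(2298.483) = 47.942497
Step 3 — Fn = 8.99 / 47.942497 ≈ 0.18752 (5 s.f.)

0.18752


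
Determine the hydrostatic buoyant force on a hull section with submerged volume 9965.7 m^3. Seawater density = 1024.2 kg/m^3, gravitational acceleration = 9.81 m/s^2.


Formula: Fb = rho * g * V
Substituting: Fb = 1024.2 * 9.81 * 9965.7
Intermediate: 1024.2 * 9.81 = 10047.402
Result: Fb = 10047.402 * 9965.7 ≈ 100130000 N (5 s.f.)

100130000 N


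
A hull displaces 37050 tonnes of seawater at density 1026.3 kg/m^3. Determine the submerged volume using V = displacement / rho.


Formula: V = mass / rho
Step 1 — convert tonnes to kg: 37050 t * 1000 = 37050000 kg
Step 2 — V = 37050000 / 1026.3 ≈ 36101 m^3 (5 s.f.)

36101 m^3


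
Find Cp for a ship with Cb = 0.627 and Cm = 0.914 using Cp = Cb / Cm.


Formula: Cp = Cb / Cm
Substituting: Cp = 0.627 / 0.914
Result: Cp ≈ 0.68600 (5 s.f.)

0.68600


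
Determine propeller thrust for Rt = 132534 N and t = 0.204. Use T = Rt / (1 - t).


Formula: T = Rt / (1 - t)
Step 1 — (1 - t) = 1 - 0.204 = 0.796
Step 2 — T = 132534 / 0.796 ≈ 166500 N (5 s.f.)

166500 N


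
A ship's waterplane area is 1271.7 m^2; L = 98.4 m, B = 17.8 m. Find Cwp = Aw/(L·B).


Formula: Cwp = Aw / (L * B)
Step 1 — L * B = 98.4 * 17.8 = 1751.52 m^2
Step 2 — Cwp = 1271.7 / 1751.52 ≈ 0.72606 (5 s.f.)

0.72606


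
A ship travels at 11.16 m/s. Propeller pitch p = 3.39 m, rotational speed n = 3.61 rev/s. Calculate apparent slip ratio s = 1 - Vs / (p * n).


Formula: s = 1 - Vs / (p * n)
Step 1 — p * n = 3.39 * 3.61 = 12.2379
Step 2 — Vs / (p*n) = 11.16 / 12.2379 = 0.911921 (6 d.p.)
Step 3 — s = 1 - 0.911921 = 0.088079

0.088079


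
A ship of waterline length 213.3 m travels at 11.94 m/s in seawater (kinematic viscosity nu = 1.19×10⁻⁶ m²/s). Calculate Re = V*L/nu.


Formula: Re = V * L / nu
Step 1 — V * L = 11.94 * 213.3 = 2546.802 m^2/s
Step 2 — Re = 2546.802 / 1.19e-6 = 2.14e+09

2.14e+09


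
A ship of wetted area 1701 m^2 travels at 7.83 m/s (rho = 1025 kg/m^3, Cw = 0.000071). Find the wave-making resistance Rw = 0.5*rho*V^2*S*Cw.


Formula: Rw = 0.5 * rho * V^2 * S * Cw
Step 1 — V^2 = 7.83^2 = 61.3089
Step 2 — 0.5 * rho * V^2 = 0.5 * 1025 * 61.3089 = 31420.81125
Step 3 — Rw = 31420.81125 * 1701 * 0.000071 ≈ 3794.7 N (5 s.f.)

3794.7 N


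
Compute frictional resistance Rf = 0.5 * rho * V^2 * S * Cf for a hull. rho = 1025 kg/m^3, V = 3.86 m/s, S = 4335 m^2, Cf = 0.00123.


Formula: Rf = 0.5 * rho * V^2 * S * Cf
Step 1 — V^2 = 3.86^2 = 14.8996
Step 2 — 0.5 * rho * V^2 = 0.5 * 1025 * 14.8996 = 7636.045
Step 3 — Rf = 7636.045 * 4335 * 0.00123 ≈ 40716 N (5 s.f.)

40716 N


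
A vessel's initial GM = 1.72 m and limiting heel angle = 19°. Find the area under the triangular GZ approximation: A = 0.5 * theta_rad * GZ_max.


Formula: GZ_max = GM * sin(theta); Area = 0.5 * theta_rad * GZ_max
Step 1 — GZ_max = 1.72 * sin(19°) = 1.72 * 0.325568 = 0.559977 m
Step 2 — theta_rad = 19 * pi/180 = 0.331613 rad
Step 3 — Area = 0.5 * 0.331613 * 0.559977 ≈ 0.092848 m·rad (5 s.f.)

0.092848 m·rad


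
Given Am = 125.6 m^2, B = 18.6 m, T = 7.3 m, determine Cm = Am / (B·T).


Formula: Cm = Am / (B * T)
Step 1 — B * T = 18.6 * 7.3 = 135.78 m^2
Step 2 — Cm = 125.6 / 135.78 ≈ 0.92503 (5 s.f.)

0.92503


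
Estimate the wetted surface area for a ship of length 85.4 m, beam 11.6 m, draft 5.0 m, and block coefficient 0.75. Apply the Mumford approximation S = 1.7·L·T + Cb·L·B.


Formula: S = 1.7*L*T + V/T with V = Cb*L*B*T, i.e. S = L * (1.7*T + Cb*B)
Step 1 — 1.7*T = 1.7 * 5.0 = 8.5 m
Step 2 — Cb*B = 0.75 * 11.6 = 8.7 m
Step 3 — 1.7*T + Cb*B = 8.5 + 8.7 = 17.2 m
Step 4 — S = 85.4 * 17.2 ≈ 1468.9 m^2 (5 s.f.)

1468.9 m^2


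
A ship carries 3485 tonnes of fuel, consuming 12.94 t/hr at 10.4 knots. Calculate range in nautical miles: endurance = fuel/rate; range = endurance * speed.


Formula: endurance = fuel / rate; range = endurance * speed
Step 1 — endurance = 3485 / 12.94 = 269.3199 hours
Step 2 — range = 269.3199 * 10.4 ≈ 2800.9 nautical miles (5 s.f.)

2800.9 NM


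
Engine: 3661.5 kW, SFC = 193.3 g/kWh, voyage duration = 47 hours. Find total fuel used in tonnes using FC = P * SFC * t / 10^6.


Formula: FC (tonnes) = P * SFC * t / 1,000,000
Step 1 — P * SFC * t = 3661.5 * 193.3 * 47 = 33265093.65 g
Step 2 — FC (tonnes) = 33265093.65 / 1,000,000 ≈ 33.265 tonnes (5 s.f.)

33.265 tonnes


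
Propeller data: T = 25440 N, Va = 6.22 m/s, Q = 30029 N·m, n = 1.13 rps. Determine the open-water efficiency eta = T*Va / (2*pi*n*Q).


Formula: eta = T * Va / (2 * pi * n * Q)
Step 1 — numerator = T * Va = 25440 * 6.22 = 158236.8
Step 2 — 2 * pi * n = 2 * pi * 1.13 = 7.099999
Step 3 — denominator = 7.099999 * 30029 = 213205.87
Step 4 — eta = 158236.8 / 213205.87 ≈ 0.74218 (5 s.f.)

0.74218


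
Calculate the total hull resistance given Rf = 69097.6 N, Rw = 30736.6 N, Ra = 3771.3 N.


Formula: Rt = Rf + Rw + Ra
Substituting: Rt = 69097.6 + 30736.6 + 3771.3
Result: Rt = 103605.5 N

103605.5 N


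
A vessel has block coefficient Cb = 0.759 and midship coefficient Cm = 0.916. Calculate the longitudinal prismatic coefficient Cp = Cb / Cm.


Formula: Cp = Cb / Cm
Substituting: Cp = 0.759 / 0.916
Result: Cp ≈ 0.82860 (5 s.f.)

0.82860


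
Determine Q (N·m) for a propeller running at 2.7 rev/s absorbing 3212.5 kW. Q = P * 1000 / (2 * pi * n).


Formula: Q = P_W / (2 * pi * n)
Step 1 — P_W = 3212.5 kW * 1000 = 3212500.0 W
Step 2 — 2 * pi * n = 2 * pi * 2.7 = 16.9646
Step 3 — Q = 3212500.0 / 16.9646 ≈ 189360 N·m (5 s.f.)

189360 N·m


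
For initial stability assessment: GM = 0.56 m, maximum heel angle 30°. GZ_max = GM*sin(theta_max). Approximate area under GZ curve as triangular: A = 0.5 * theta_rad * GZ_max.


Formula: GZ_max = GM * sin(theta); Area = 0.5 * theta_rad * GZ_max
Step 1 — GZ_max = 0.56 * sin(30°) = 0.56 * 0.5 = 0.28 m
Step 2 — theta_rad = 30 * pi/180 = 0.523599 rad
Step 3 — Area = 0.5 * 0.523599 * 0.28 ≈ 0.073304 m·rad (5 s.f.)

0.073304 m·rad


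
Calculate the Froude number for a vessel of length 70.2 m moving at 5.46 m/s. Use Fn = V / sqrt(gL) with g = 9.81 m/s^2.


Formula: Fn = V / sqrt(g * L)
Step 1 — g * L = 9.81 * 70.2 = 688.662
Step 2 — sqrt(g * L) = sqrt(688.662) = 26.24237
Step 3 — Fn = 5.46 / 26.24237 ≈ 0.20806 (5 s.f.)

0.20806


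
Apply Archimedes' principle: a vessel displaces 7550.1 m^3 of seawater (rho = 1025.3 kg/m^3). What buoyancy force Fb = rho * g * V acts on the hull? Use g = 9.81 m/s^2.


Formula: Fb = rho * g * V
Substituting: Fb = 1025.3 * 9.81 * 7550.1
Intermediate: 1025.3 * 9.81 = 10058.193
Result: Fb = 10058.193 * 7550.1 ≈ 75940000 N (5 s.f.)

75940000 N


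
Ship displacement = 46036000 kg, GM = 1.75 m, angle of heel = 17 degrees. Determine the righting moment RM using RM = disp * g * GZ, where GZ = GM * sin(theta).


Formula: GZ = GM * sin(theta); RM = disp * g * GZ
Step 1 — GZ = 1.75 * sin(17°) = 1.75 * 0.292372 = 0.511651 m
Step 2 — RM = 46036000 * 9.81 * 0.511651 ≈ 231070000 N·m (5 s.f.)

231070000 N·m


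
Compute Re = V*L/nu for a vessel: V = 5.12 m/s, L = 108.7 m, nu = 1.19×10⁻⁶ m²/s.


Formula: Re = V * L / nu
Step 1 — V * L = 5.12 * 108.7 = 556.544 m^2/s
Step 2 — Re = 556.544 / 1.19e-6 = 4.68e+08

4.68e+08


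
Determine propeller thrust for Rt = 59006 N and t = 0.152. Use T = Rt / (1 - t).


Formula: T = Rt / (1 - t)
Step 1 — (1 - t) = 1 - 0.152 = 0.848
Step 2 — T = 59006 / 0.848 ≈ 69583 N (5 s.f.)

69583 N


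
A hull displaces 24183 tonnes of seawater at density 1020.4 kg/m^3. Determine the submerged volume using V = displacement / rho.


Formula: V = mass / rho
Step 1 — convert tonnes to kg: 24183 t * 1000 = 24183000 kg
Step 2 — V = 24183000 / 1020.4 ≈ 23700 m^3 (5 s.f.)

23700 m^3


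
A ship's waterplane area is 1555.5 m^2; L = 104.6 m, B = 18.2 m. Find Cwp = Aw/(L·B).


Formula: Cwp = Aw / (L * B)
Step 1 — L * B = 104.6 * 18.2 = 1903.72 m^2
Step 2 — Cwp = 1555.5 / 1903.72 ≈ 0.81708 (5 s.f.)

0.81708


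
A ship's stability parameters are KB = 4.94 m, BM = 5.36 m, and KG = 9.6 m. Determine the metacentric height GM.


Formula: GM = KB + BM - KG
Step 1 — KM = KB + BM = 4.94 + 5.36 = 10.3 m
Step 2 — GM = KM - KG = 10.3 - 9.6 = 0.7 m

0.7 m


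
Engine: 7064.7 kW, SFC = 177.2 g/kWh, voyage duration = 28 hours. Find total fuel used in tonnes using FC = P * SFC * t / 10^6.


Formula: FC (tonnes) = P * SFC * t / 1,000,000
Step 1 — P * SFC * t = 7064.7 * 177.2 * 28 = 35052215.52 g
Step 2 — FC (tonnes) = 35052215.52 / 1,000,000 ≈ 35.052 tonnes (5 s.f.)

35.052 tonnes


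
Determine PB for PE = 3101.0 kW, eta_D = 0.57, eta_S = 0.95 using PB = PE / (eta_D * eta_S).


Formula: PB = PE / (eta_D * eta_S)
Step 1 — combined efficiency = eta_D * eta_S = 0.57 * 0.95 = 0.5415
Step 2 — PB = 3101.0 / 0.5415 ≈ 5726.7 kW (5 s.f.)

5726.7 kW


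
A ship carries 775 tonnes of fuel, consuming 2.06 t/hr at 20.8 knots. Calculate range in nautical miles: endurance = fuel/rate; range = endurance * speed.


Formula: endurance = fuel / rate; range = endurance * speed
Step 1 — endurance = 775 / 2.06 = 376.2136 hours
Step 2 — range = 376.2136 * 20.8 ≈ 7825.2 nautical miles (5 s.f.)

7825.2 NM


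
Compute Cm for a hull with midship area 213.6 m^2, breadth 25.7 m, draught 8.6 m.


Formula: Cm = Am / (B * T)
Step 1 — B * T = 25.7 * 8.6 = 221.02 m^2
Step 2 — Cm = 213.6 / 221.02 ≈ 0.96643 (5 s.f.)

0.96643


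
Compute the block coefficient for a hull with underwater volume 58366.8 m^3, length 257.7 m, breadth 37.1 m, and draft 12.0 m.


Formula: Cb = V / (L * B * T)
Step 1 — L * B * T = 257.7 * 37.1 * 12.0 = 114728.04 m^3
Step 2 — Cb = 58366.8 / 114728.04 ≈ 0.50874 (5 s.f.)

0.50874


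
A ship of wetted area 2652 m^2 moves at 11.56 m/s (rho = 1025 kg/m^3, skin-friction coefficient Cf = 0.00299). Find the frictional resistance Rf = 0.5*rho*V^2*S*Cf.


Formula: Rf = 0.5 * rho * V^2 * S * Cf
Step 1 — V^2 = 11.56^2 = 133.6336
Step 2 — 0.5 * rho * V^2 = 0.5 * 1025 * 133.6336 = 68487.22
Step 3 — Rf = 68487.22 * 2652 * 0.00299 ≈ 543070 N (5 s.f.)

543070 N


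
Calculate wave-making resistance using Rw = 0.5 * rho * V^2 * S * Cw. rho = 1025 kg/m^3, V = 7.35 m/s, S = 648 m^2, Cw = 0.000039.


Formula: Rw = 0.5 * rho * V^2 * S * Cw
Step 1 — V^2 = 7.35^2 = 54.0225
Step 2 — 0.5 * rho * V^2 = 0.5 * 1025 * 54.0225 = 27686.53125
Step 3 — Rw = 27686.53125 * 648 * 0.000039 ≈ 699.69 N (5 s.f.)

699.69 N


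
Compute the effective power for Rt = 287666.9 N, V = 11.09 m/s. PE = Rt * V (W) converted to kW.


Formula: PE = Rt * V / 1000 (kW)
Step 1 — PE (W) = 287666.9 * 11.09 = 3190225.921 W
Step 2 — PE (kW) = 3190225.921 / 1000 ≈ 3190.2 kW (5 s.f.)

3190.2 kW


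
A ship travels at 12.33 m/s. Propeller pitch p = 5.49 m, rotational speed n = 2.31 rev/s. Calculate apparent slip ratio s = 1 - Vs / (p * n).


Formula: s = 1 - Vs / (p * n)
Step 1 — p * n = 5.49 * 2.31 = 12.6819
Step 2 — Vs / (p*n) = 12.33 / 12.6819 = 0.972252 (6 d.p.)
Step 3 — s = 1 - 0.972252 = 0.027748

0.027748


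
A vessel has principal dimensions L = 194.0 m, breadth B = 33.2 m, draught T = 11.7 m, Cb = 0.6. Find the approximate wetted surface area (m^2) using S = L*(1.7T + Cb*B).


Formula: S = 1.7*L*T + V/T with V = Cb*L*B*T, i.e. S = L * (1.7*T + Cb*B)
Step 1 — 1.7*T = 1.7 * 11.7 = 19.89 m
Step 2 — Cb*B = 0.6 * 33.2 = 19.92 m
Step 3 — 1.7*T + Cb*B = 19.89 + 19.92 = 39.81 m
Step 4 — S = 194.0 * 39.81 ≈ 7723.1 m^2 (5 s.f.)

7723.1 m^2


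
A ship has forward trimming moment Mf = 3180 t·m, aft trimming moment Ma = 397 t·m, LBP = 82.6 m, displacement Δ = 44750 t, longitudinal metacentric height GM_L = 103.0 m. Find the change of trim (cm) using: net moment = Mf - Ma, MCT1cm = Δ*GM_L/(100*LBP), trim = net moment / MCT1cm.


Formula: net trimming moment = Mf - Ma; MCT1cm = Δ*GM_L/(100*LBP); trim = net moment / MCT1cm
Step 1 — net trimming moment = 3180 - 397 = 2783 t·m
Step 2 — MCT1cm = 44750 * 103.0 / (100 * 82.6) = 558.0206 t·m/cm
Step 3 — trim = 2783 / 558.0206 ≈ 4.9873 cm (5 s.f.)

4.9873 cm


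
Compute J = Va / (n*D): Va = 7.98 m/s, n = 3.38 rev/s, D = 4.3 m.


Formula: J = Va / (n * D)
Step 1 — n * D = 3.38 * 4.3 = 14.534
Step 2 — J = 7.98 / 14.534 ≈ 0.54906 (5 s.f.)

0.54906


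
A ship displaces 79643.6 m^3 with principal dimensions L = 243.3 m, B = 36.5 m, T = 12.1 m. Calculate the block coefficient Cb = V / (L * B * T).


Formula: Cb = V / (L * B * T)
Step 1 — L * B * T = 243.3 * 36.5 * 12.1 = 107453.445 m^3
Step 2 — Cb = 79643.6 / 107453.445 ≈ 0.74119 (5 s.f.)

0.74119


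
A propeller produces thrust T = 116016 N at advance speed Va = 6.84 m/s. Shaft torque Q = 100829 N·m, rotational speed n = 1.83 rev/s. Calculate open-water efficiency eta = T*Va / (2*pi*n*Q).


Formula: eta = T * Va / (2 * pi * n * Q)
Step 1 — numerator = T * Va = 116016 * 6.84 = 793549.44
Step 2 — 2 * pi * n = 2 * pi * 1.83 = 11.498229
Step 3 — denominator = 11.498229 * 100829 = 1159354.93
Step 4 — eta = 793549.44 / 1159354.93 ≈ 0.68447 (5 s.f.)

0.68447


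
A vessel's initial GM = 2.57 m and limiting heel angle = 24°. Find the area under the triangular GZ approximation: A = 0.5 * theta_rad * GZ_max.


Formula: GZ_max = GM * sin(theta); Area = 0.5 * theta_rad * GZ_max
Step 1 — GZ_max = 2.57 * sin(24°) = 2.57 * 0.406737 = 1.045314 m
Step 2 — theta_rad = 24 * pi/180 = 0.418879 rad
Step 3 — Area = 0.5 * 0.418879 * 1.045314 ≈ 0.21893 m·rad (5 s.f.)

0.21893 m·rad


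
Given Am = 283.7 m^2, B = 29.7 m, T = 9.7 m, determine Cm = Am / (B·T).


Formula: Cm = Am / (B * T)
Step 1 — B * T = 29.7 * 9.7 = 288.09 m^2
Step 2 — Cm = 283.7 / 288.09 ≈ 0.98476 (5 s.f.)

0.98476


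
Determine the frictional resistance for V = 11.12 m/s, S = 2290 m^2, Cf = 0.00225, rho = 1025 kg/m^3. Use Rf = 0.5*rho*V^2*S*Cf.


Formula: Rf = 0.5 * rho * V^2 * S * Cf
Step 1 — V^2 = 11.12^2 = 123.6544
Step 2 — 0.5 * rho * V^2 = 0.5 * 1025 * 123.6544 = 63372.88
Step 3 — Rf = 63372.88 * 2290 * 0.00225 ≈ 326530 N (5 s.f.)

326530 N


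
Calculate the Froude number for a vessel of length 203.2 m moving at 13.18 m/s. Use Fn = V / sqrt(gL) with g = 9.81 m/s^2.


Formula: Fn = V / sqrt(g * L)
Step 1 — g * L = 9.81 * 203.2 = 1993.392
Step 2 — sqrt(g * L) = sqrt(1993.392) = 44.647419
Step 3 — Fn = 13.18 / 44.647419 ≈ 0.29520 (5 s.f.)

0.29520


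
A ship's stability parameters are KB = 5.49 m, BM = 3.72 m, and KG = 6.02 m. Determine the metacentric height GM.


Formula: GM = KB + BM - KG
Step 1 — KM = KB + BM = 5.49 + 3.72 = 9.21 m
Step 2 — GM = KM - KG = 9.21 - 6.02 = 3.19 m

3.19 m


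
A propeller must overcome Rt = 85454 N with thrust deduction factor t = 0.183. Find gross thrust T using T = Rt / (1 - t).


Formula: T = Rt / (1 - t)
Step 1 — (1 - t) = 1 - 0.183 = 0.817
Step 2 — T = 85454 / 0.817 ≈ 104590 N (5 s.f.)

104590 N


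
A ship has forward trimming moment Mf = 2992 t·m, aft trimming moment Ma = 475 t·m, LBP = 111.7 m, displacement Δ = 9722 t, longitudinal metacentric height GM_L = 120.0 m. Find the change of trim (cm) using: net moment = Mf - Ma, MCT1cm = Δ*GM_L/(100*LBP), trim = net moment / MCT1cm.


Formula: net trimming moment = Mf - Ma; MCT1cm = Δ*GM_L/(100*LBP); trim = net moment / MCT1cm
Step 1 — net trimming moment = 2992 - 475 = 2517 t·m
Step 2 — MCT1cm = 9722 * 120.0 / (100 * 111.7) = 104.444 t·m/cm
Step 3 — trim = 2517 / 104.444 ≈ 24.099 cm (5 s.f.)

24.099 cm


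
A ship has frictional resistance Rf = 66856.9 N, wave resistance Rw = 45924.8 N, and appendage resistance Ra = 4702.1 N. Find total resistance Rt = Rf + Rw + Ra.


Formula: Rt = Rf + Rw + Ra
Substituting: Rt = 66856.9 + 45924.8 + 4702.1
Result: Rt = 117483.8 N

117483.8 N


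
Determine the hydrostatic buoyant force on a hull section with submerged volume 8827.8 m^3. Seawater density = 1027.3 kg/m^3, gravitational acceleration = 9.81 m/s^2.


Formula: Fb = rho * g * V
Substituting: Fb = 1027.3 * 9.81 * 8827.8
Intermediate: 1027.3 * 9.81 = 10077.813
Result: Fb = 10077.813 * 8827.8 ≈ 88965000 N (5 s.f.)

88965000 N


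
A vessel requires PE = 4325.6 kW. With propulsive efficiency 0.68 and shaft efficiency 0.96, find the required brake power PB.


Formula: PB = PE / (eta_D * eta_S)
Step 1 — combined efficiency = eta_D * eta_S = 0.68 * 0.96 = 0.6528
Step 2 — PB = 4325.6 / 0.6528 ≈ 6626.2 kW (5 s.f.)

6626.2 kW


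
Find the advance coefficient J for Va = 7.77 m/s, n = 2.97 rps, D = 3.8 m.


Formula: J = Va / (n * D)
Step 1 — n * D = 2.97 * 3.8 = 11.286
Step 2 — J = 7.77 / 11.286 ≈ 0.68846 (5 s.f.)

0.68846


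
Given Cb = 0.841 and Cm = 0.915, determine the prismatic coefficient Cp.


Formula: Cp = Cb / Cm
Substituting: Cp = 0.841 / 0.915
Result: Cp ≈ 0.91913 (5 s.f.)

0.91913


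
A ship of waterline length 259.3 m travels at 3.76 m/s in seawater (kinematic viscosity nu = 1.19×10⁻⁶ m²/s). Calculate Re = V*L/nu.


Formula: Re = V * L / nu
Step 1 — V * L = 3.76 * 259.3 = 974.968 m^2/s
Step 2 — Re = 974.968 / 1.19e-6 = 8.19e+08

8.19e+08


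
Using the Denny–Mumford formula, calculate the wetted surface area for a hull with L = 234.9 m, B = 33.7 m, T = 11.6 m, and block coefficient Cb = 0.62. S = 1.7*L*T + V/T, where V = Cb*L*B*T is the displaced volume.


Formula: S = 1.7*L*T + V/T with V = Cb*L*B*T, i.e. S = L * (1.7*T + Cb*B)
Step 1 — 1.7*T = 1.7 * 11.6 = 19.72 m
Step 2 — Cb*B = 0.62 * 33.7 = 20.894 m
Step 3 — 1.7*T + Cb*B = 19.72 + 20.894 = 40.614 m
Step 4 — S = 234.9 * 40.614 ≈ 9540.2 m^2 (5 s.f.)

9540.2 m^2


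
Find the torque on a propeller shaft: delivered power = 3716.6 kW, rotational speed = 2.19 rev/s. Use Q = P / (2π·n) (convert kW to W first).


Formula: Q = P_W / (2 * pi * n)
Step 1 — P_W = 3716.6 kW * 1000 = 3716600.0 W
Step 2 — 2 * pi * n = 2 * pi * 2.19 = 13.760176
Step 3 — Q = 3716600.0 / 13.760176 ≈ 270100 N·m (5 s.f.)

270100 N·m


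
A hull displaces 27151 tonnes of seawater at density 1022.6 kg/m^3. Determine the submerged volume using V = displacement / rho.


Formula: V = mass / rho
Step 1 — convert tonnes to kg: 27151 t * 1000 = 27151000 kg
Step 2 — V = 27151000 / 1022.6 ≈ 26551 m^3 (5 s.f.)

26551 m^3


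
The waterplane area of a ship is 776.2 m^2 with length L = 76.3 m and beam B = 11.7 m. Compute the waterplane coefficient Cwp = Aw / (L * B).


Formula: Cwp = Aw / (L * B)
Step 1 — L * B = 76.3 * 11.7 = 892.71 m^2
Step 2 — Cwp = 776.2 / 892.71 ≈ 0.86949 (5 s.f.)

0.86949


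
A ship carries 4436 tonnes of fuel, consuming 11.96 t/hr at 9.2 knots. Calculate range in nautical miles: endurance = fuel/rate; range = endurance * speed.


Formula: endurance = fuel / rate; range = endurance * speed
Step 1 — endurance = 4436 / 11.96 = 370.903 hours
Step 2 — range = 370.903 * 9.2 ≈ 3412.3 nautical miles (5 s.f.)

3412.3 NM


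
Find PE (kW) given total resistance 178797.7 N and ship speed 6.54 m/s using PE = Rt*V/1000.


Formula: PE = Rt * V / 1000 (kW)
Step 1 — PE (W) = 178797.7 * 6.54 = 1169336.958 W
Step 2 — PE (kW) = 1169336.958 / 1000 ≈ 1169.3 kW (5 s.f.)

1169.3 kW


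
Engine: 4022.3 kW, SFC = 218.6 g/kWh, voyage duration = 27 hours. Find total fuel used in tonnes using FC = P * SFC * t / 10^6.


Formula: FC (tonnes) = P * SFC * t / 1,000,000
Step 1 — P * SFC * t = 4022.3 * 218.6 * 27 = 23740419.06 g
Step 2 — FC (tonnes) = 23740419.06 / 1,000,000 ≈ 23.740 tonnes (5 s.f.)

23.740 tonnes


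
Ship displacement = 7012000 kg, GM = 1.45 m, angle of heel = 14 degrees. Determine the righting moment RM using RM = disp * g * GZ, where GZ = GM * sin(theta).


Formula: GZ = GM * sin(theta); RM = disp * g * GZ
Step 1 — GZ = 1.45 * sin(14°) = 1.45 * 0.241922 = 0.350787 m
Step 2 — RM = 7012000 * 9.81 * 0.350787 ≈ 24130000 N·m (5 s.f.)

24130000 N·m


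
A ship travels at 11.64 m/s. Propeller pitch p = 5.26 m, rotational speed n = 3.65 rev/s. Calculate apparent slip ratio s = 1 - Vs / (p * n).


Formula: s = 1 - Vs / (p * n)
Step 1 — p * n = 5.26 * 3.65 = 19.199
Step 2 — Vs / (p*n) = 11.64 / 19.199 = 0.606282 (6 d.p.)
Step 3 — s = 1 - 0.606282 = 0.393718

0.393718


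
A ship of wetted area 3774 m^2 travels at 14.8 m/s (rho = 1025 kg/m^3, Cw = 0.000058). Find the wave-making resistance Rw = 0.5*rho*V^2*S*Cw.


Formula: Rw = 0.5 * rho * V^2 * S * Cw
Step 1 — V^2 = 14.8^2 = 219.04
Step 2 — 0.5 * rho * V^2 = 0.5 * 1025 * 219.04 = 112258.0
Step 3 — Rw = 112258.0 * 3774 * 0.000058 ≈ 24572 N (5 s.f.)

24572 N


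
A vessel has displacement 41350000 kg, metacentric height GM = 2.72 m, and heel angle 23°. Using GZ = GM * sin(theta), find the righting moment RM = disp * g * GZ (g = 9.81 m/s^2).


Formula: GZ = GM * sin(theta); RM = disp * g * GZ
Step 1 — GZ = 2.72 * sin(23°) = 2.72 * 0.390731 = 1.062788 m
Step 2 — RM = 41350000 * 9.81 * 1.062788 ≈ 431110000 N·m (5 s.f.)

431110000 N·m


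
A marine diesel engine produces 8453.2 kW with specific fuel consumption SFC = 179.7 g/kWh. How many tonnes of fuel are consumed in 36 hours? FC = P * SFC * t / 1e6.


Formula: FC (tonnes) = P * SFC * t / 1,000,000
Step 1 — P * SFC * t = 8453.2 * 179.7 * 36 = 54685441.44 g
Step 2 — FC (tonnes) = 54685441.44 / 1,000,000 ≈ 54.685 tonnes (5 s.f.)

54.685 tonnes


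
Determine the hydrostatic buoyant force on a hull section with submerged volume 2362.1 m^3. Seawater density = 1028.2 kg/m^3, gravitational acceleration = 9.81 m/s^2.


Formula: Fb = rho * g * V
Substituting: Fb = 1028.2 * 9.81 * 2362.1
Intermediate: 1028.2 * 9.81 = 10086.642
Result: Fb = 10086.642 * 2362.1 ≈ 23826000 N (5 s.f.)

23826000 N


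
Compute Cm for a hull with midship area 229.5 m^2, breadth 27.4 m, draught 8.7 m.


Formula: Cm = Am / (B * T)
Step 1 — B * T = 27.4 * 8.7 = 238.38 m^2
Step 2 — Cm = 229.5 / 238.38 ≈ 0.96275 (5 s.f.)

0.96275


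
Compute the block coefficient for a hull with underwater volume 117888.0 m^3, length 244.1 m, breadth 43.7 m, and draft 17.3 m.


Formula: Cb = V / (L * B * T)
Step 1 — L * B * T = 244.1 * 43.7 * 17.3 = 184542.041 m^3
Step 2 — Cb = 117888.0 / 184542.041 ≈ 0.63881 (5 s.f.)

0.63881


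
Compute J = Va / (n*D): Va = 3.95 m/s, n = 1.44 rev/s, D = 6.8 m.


Formula: J = Va / (n * D)
Step 1 — n * D = 1.44 * 6.8 = 9.792
Step 2 — J = 3.95 / 9.792 ≈ 0.40339 (5 s.f.)

0.40339


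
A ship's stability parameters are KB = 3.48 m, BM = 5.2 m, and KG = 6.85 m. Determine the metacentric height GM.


Formula: GM = KB + BM - KG
Step 1 — KM = KB + BM = 3.48 + 5.2 = 8.68 m
Step 2 — GM = KM - KG = 8.68 - 6.85 = 1.83 m

1.83 m


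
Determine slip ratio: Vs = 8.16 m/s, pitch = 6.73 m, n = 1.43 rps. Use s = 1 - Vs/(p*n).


Formula: s = 1 - Vs / (p * n)
Step 1 — p * n = 6.73 * 1.43 = 9.6239
Step 2 — Vs / (p*n) = 8.16 / 9.6239 = 0.847889 (6 d.p.)
Step 3 — s = 1 - 0.847889 = 0.152111

0.152111


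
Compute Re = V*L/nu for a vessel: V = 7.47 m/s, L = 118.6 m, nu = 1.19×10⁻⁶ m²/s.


Formula: Re = V * L / nu
Step 1 — V * L = 7.47 * 118.6 = 885.942 m^2/s
Step 2 — Re = 885.942 / 1.19e-6 = 7.44e+08

7.44e+08


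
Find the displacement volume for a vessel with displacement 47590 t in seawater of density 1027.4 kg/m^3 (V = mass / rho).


Formula: V = mass / rho
Step 1 — convert tonnes to kg: 47590 t * 1000 = 47590000 kg
Step 2 — V = 47590000 / 1027.4 ≈ 46321 m^3 (5 s.f.)

46321 m^3


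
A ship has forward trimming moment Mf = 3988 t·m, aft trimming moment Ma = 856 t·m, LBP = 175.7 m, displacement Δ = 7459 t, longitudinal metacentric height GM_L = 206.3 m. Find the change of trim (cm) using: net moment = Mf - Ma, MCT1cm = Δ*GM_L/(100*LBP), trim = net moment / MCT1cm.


Formula: net trimming moment = Mf - Ma; MCT1cm = Δ*GM_L/(100*LBP); trim = net moment / MCT1cm
Step 1 — net trimming moment = 3988 - 856 = 3132 t·m
Step 2 — MCT1cm = 7459 * 206.3 / (100 * 175.7) = 87.5806 t·m/cm
Step 3 — trim = 3132 / 87.5806 ≈ 35.761 cm (5 s.f.)

35.761 cm


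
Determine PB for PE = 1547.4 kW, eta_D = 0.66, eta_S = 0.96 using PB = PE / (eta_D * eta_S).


Formula: PB = PE / (eta_D * eta_S)
Step 1 — combined efficiency = eta_D * eta_S = 0.66 * 0.96 = 0.6336
Step 2 — PB = 1547.4 / 0.6336 ≈ 2442.2 kW (5 s.f.)

2442.2 kW


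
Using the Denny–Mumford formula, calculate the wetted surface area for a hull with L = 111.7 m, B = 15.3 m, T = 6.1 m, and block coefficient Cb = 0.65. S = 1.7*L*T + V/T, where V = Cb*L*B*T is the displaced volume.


Formula: S = 1.7*L*T + V/T with V = Cb*L*B*T, i.e. S = L * (1.7*T + Cb*B)
Step 1 — 1.7*T = 1.7 * 6.1 = 10.37 m
Step 2 — Cb*B = 0.65 * 15.3 = 9.945 m
Step 3 — 1.7*T + Cb*B = 10.37 + 9.945 = 20.315 m
Step 4 — S = 111.7 * 20.315 ≈ 2269.2 m^2 (5 s.f.)

2269.2 m^2


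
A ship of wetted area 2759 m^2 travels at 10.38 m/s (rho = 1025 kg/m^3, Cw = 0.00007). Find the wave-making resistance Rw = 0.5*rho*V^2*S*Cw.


Formula: Rw = 0.5 * rho * V^2 * S * Cw
Step 1 — V^2 = 10.38^2 = 107.7444
Step 2 — 0.5 * rho * V^2 = 0.5 * 1025 * 107.7444 = 55219.005
Step 3 — Rw = 55219.005 * 2759 * 0.00007 ≈ 10664 N (5 s.f.)

10664 N


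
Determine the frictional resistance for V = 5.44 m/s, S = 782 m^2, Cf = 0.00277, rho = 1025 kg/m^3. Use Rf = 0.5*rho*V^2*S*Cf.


Formula: Rf = 0.5 * rho * V^2 * S * Cf
Step 1 — V^2 = 5.44^2 = 29.5936
Step 2 — 0.5 * rho * V^2 = 0.5 * 1025 * 29.5936 = 15166.72
Step 3 — Rf = 15166.72 * 782 * 0.00277 ≈ 32853 N (5 s.f.)

32853 N


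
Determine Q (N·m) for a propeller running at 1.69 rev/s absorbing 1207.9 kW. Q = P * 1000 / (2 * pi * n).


Formula: Q = P_W / (2 * pi * n)
Step 1 — P_W = 1207.9 kW * 1000 = 1207900.0 W
Step 2 — 2 * pi * n = 2 * pi * 1.69 = 10.618583
Step 3 — Q = 1207900.0 / 10.618583 ≈ 113750 N·m (5 s.f.)

113750 N·m


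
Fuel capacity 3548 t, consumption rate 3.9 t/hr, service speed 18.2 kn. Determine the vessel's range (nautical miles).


Formula: endurance = fuel / rate; range = endurance * speed
Step 1 — endurance = 3548 / 3.9 = 909.7436 hours
Step 2 — range = 909.7436 * 18.2 ≈ 16557 nautical miles (5 s.f.)

16557 NM


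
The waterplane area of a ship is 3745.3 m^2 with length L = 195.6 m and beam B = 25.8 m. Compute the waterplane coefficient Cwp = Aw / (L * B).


Formula: Cwp = Aw / (L * B)
Step 1 — L * B = 195.6 * 25.8 = 5046.48 m^2
Step 2 — Cwp = 3745.3 / 5046.48 ≈ 0.74216 (5 s.f.)

0.74216


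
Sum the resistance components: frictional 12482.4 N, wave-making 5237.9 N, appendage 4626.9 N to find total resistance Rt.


Formula: Rt = Rf + Rw + Ra
Substituting: Rt = 12482.4 + 5237.9 + 4626.9
Result: Rt = 22347.2 N

22347.2 N


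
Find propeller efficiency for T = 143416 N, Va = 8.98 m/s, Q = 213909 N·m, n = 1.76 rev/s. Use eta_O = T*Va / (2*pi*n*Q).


Formula: eta = T * Va / (2 * pi * n * Q)
Step 1 — numerator = T * Va = 143416 * 8.98 = 1287875.68
Step 2 — 2 * pi * n = 2 * pi * 1.76 = 11.058406
Step 3 — denominator = 11.058406 * 213909 = 2365492.57
Step 4 — eta = 1287875.68 / 2365492.57 ≈ 0.54444 (5 s.f.)

0.54444


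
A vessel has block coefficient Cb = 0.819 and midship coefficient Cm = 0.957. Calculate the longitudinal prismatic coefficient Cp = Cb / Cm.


Formula: Cp = Cb / Cm
Substituting: Cp = 0.819 / 0.957
Result: Cp ≈ 0.85580 (5 s.f.)

0.85580


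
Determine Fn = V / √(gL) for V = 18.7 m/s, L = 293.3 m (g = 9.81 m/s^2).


Formula: Fn = V / sqrt(g * L)
Step 1 — g * L = 9.81 * 293.3 = 2877.273
Step 2 — sqrt(g * L) = sqrt(2877.273) = 53.640218
Step 3 — Fn = 18.7 / 53.640218 ≈ 0.34862 (5 s.f.)

0.34862


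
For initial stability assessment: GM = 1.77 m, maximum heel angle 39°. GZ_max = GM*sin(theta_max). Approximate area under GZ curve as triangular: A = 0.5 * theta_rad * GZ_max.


Formula: GZ_max = GM * sin(theta); Area = 0.5 * theta_rad * GZ_max
Step 1 — GZ_max = 1.77 * sin(39°) = 1.77 * 0.62932 = 1.113896 m
Step 2 — theta_rad = 39 * pi/180 = 0.680678 rad
Step 3 — Area = 0.5 * 0.680678 * 1.113896 ≈ 0.37910 m·rad (5 s.f.)

0.37910 m·rad


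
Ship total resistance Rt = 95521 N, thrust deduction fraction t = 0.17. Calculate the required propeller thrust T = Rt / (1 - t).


Formula: T = Rt / (1 - t)
Step 1 — (1 - t) = 1 - 0.17 = 0.83
Step 2 — T = 95521 / 0.83 ≈ 115090 N (5 s.f.)

115090 N


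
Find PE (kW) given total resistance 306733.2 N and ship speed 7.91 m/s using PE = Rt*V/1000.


Formula: PE = Rt * V / 1000 (kW)
Step 1 — PE (W) = 306733.2 * 7.91 = 2426259.612 W
Step 2 — PE (kW) = 2426259.612 / 1000 ≈ 2426.3 kW (5 s.f.)

2426.3 kW


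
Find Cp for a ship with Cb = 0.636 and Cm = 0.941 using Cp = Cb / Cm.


Formula: Cp = Cb / Cm
Substituting: Cp = 0.636 / 0.941
Result: Cp ≈ 0.67588 (5 s.f.)

0.67588


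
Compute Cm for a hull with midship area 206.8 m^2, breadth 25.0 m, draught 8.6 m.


Formula: Cm = Am / (B * T)
Step 1 — B * T = 25.0 * 8.6 = 215.0 m^2
Step 2 — Cm = 206.8 / 215.0 ≈ 0.96186 (5 s.f.)

0.96186


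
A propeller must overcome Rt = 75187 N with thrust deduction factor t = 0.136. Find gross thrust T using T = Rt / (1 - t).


Formula: T = Rt / (1 - t)
Step 1 — (1 - t) = 1 - 0.136 = 0.864
Step 2 — T = 75187 / 0.864 ≈ 87022 N (5 s.f.)

87022 N


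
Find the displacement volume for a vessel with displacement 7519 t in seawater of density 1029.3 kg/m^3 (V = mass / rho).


Formula: V = mass / rho
Step 1 — convert tonnes to kg: 7519 t * 1000 = 7519000 kg
Step 2 — V = 7519000 / 1029.3 ≈ 7305.0 m^3 (5 s.f.)

7305.0 m^3


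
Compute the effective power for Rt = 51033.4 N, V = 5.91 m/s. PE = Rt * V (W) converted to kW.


Formula: PE = Rt * V / 1000 (kW)
Step 1 — PE (W) = 51033.4 * 5.91 = 301607.394 W
Step 2 — PE (kW) = 301607.394 / 1000 ≈ 301.61 kW (5 s.f.)

301.61 kW
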